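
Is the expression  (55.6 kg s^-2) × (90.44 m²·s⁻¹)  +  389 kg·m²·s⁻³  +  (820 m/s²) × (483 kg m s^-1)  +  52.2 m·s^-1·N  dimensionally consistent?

Yes

Work out the base dimensions of each:
  (55.6 kg s^-2) × (90.44 m²·s⁻¹):  [kg·s⁻²] · [m²·s⁻¹] = kg·m²·s⁻³
  389 kg·m²·s⁻³:  kg·m²·s⁻³
  (820 m/s²) × (483 kg m s^-1):  [m·s⁻²] · [kg·m·s⁻¹] = kg·m²·s⁻³
  52.2 m·s^-1·N:  N·m·s⁻¹ = kg·m·s⁻²·m·s⁻¹ = kg·m²·s⁻³
Every term reduces to kg·m²·s⁻³.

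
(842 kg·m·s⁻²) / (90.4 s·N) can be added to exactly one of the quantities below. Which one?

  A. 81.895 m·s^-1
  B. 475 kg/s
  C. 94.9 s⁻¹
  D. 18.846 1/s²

C.

Reference: [kg·m·s⁻²] / [kg·m·s⁻¹] = s⁻¹.
Each option:
  A. m·s⁻¹
  B. kg·s⁻¹
  C. s⁻¹  ← same
  D. s⁻²
Only C. matches s⁻¹.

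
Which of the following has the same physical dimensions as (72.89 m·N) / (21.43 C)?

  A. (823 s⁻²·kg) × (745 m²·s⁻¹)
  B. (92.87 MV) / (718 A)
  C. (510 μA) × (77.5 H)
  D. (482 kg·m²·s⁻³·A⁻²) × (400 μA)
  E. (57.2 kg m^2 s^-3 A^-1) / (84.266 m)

D.

Reference: [kg·m²·s⁻²] / [s·A] = kg·m²·s⁻³·A⁻¹.
Each option:
  A. [kg·s⁻²] · [m²·s⁻¹] = kg·m²·s⁻³
  B. [kg·m²·s⁻³·A⁻¹] / [A] = kg·m²·s⁻³·A⁻²
  C. [A] · [kg·m²·s⁻²·A⁻²] = kg·m²·s⁻²·A⁻¹
  D. [kg·m²·s⁻³·A⁻²] · [A] = kg·m²·s⁻³·A⁻¹  ← same
  E. [kg·m²·s⁻³·A⁻¹] / [m] = kg·m·s⁻³·A⁻¹
Only D. matches kg·m²·s⁻³·A⁻¹.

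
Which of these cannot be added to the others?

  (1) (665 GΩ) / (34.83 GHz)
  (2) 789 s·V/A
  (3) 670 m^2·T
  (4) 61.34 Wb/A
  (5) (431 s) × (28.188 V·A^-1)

In SI base units:
  (1) [kg·m²·s⁻³·A⁻²] / [s⁻¹] = kg·m²·s⁻²·A⁻²
  (2) V·s·A⁻¹ = J·C⁻¹·s·A⁻¹ = kg·m²·s⁻²·A⁻²
  (3) T·m² = Wb·m⁻²·m² = kg·m²·s⁻²·A⁻¹
  (4) Wb·A⁻¹ = V·s·A⁻¹ = kg·m²·s⁻²·A⁻²
  (5) [s] · [kg·m²·s⁻³·A⁻²] = kg·m²·s⁻²·A⁻²
All reduce to kg·m²·s⁻²·A⁻² except (3), which is kg·m²·s⁻²·A⁻¹.

(3)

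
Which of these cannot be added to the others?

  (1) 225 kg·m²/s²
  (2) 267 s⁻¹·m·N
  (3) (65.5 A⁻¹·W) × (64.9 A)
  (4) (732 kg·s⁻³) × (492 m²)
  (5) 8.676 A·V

(1)

Work out the base dimensions of each:
  (1) kg·m²·s⁻²
  (2) N·m·s⁻¹ = kg·m·s⁻²·m·s⁻¹ = kg·m²·s⁻³
  (3) [kg·m²·s⁻³·A⁻¹] · [A] = kg·m²·s⁻³
  (4) [kg·s⁻³] · [m²] = kg·m²·s⁻³
  (5) V·A = J·C⁻¹·A = kg·m²·s⁻³
All reduce to kg·m²·s⁻³ except (1), which is kg·m²·s⁻².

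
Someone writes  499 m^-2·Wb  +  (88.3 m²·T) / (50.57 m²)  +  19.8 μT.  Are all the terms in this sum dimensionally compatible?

Yes

Expand each in SI base units:
  499 m^-2·Wb:  Wb·m⁻² = V·s·m⁻² = kg·s⁻²·A⁻¹
  (88.3 m²·T) / (50.57 m²):  [kg·m²·s⁻²·A⁻¹] / [m²] = kg·s⁻²·A⁻¹
  19.8 μT:  T = Wb·m⁻² = kg·s⁻²·A⁻¹
Every term reduces to kg·s⁻²·A⁻¹.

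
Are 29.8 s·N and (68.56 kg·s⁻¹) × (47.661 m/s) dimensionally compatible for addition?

No

In SI base units:
  29.8 s·N:  N·s = kg·m·s⁻²·s = kg·m·s⁻¹
  (68.56 kg·s⁻¹) × (47.661 m/s):  [kg·s⁻¹] · [m·s⁻¹] = kg·m·s⁻²
kg·m·s⁻¹ ≠ kg·m·s⁻², so they cannot be added.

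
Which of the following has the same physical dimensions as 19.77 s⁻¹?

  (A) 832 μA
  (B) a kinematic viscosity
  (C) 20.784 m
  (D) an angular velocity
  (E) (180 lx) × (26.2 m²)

Reference: s⁻¹.
Each option:
  (A) A
  (B) [kinematic viscosity] = m²·s⁻¹
  (C) m
  (D) [angular velocity] = s⁻¹  ← same
  (E) [m⁻²·cd] · [m²] = cd
Only (D) matches s⁻¹.

(D)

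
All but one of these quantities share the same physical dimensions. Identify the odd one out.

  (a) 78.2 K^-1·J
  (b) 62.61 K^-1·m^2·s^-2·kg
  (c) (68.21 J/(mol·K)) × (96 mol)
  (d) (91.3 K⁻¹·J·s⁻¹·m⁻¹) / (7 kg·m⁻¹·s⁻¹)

(d)

In SI base units:
  (a) J·K⁻¹ = N·m·K⁻¹ = kg·m²·s⁻²·K⁻¹
  (b) kg·m²·s⁻²·K⁻¹
  (c) [kg·m²·s⁻²·K⁻¹·mol⁻¹] · [mol] = kg·m²·s⁻²·K⁻¹
  (d) [kg·m·s⁻³·K⁻¹] / [kg·m⁻¹·s⁻¹] = m²·s⁻²·K⁻¹
All reduce to kg·m²·s⁻²·K⁻¹ except (d), which is m²·s⁻²·K⁻¹.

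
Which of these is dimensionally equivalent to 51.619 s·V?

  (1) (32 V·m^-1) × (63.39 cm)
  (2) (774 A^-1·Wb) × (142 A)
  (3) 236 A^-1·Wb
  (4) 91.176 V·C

Reference: V·s = J·C⁻¹·s = kg·m²·s⁻²·A⁻¹.
Each option:
  (1) [kg·m·s⁻³·A⁻¹] · [m] = kg·m²·s⁻³·A⁻¹
  (2) [kg·m²·s⁻²·A⁻²] · [A] = kg·m²·s⁻²·A⁻¹  ← same
  (3) Wb·A⁻¹ = V·s·A⁻¹ = kg·m²·s⁻²·A⁻²
  (4) C·V = s·A·J·C⁻¹ = kg·m²·s⁻²
Only (2) matches kg·m²·s⁻²·A⁻¹.

(2)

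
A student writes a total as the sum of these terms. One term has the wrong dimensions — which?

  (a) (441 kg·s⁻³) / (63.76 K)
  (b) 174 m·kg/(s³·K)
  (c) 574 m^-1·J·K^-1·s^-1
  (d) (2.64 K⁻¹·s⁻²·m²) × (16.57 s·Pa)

Dimensions:
  (a) [kg·s⁻³] / [K] = kg·s⁻³·K⁻¹
  (b) kg·m·s⁻³·K⁻¹
  (c) J·s⁻¹·m⁻¹·K⁻¹ = N·m·s⁻¹·m⁻¹·K⁻¹ = kg·m·s⁻³·K⁻¹
  (d) [m²·s⁻²·K⁻¹] · [kg·m⁻¹·s⁻¹] = kg·m·s⁻³·K⁻¹
All reduce to kg·m·s⁻³·K⁻¹ except (a), which is kg·s⁻³·K⁻¹.

(a)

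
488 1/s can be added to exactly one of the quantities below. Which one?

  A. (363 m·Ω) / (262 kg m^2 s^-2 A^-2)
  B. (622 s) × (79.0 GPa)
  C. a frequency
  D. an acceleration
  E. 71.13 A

C.

Reference: s⁻¹.
Each option:
  A. [kg·m³·s⁻³·A⁻²] / [kg·m²·s⁻²·A⁻²] = m·s⁻¹
  B. [s] · [kg·m⁻¹·s⁻²] = kg·m⁻¹·s⁻¹
  C. [frequency] = s⁻¹  ← same
  D. [acceleration] = m·s⁻²
  E. A
Only C. matches s⁻¹.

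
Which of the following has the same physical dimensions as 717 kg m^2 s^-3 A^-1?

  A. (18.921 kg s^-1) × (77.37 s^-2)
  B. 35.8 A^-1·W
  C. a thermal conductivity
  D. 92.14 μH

B.

Reference: kg·m²·s⁻³·A⁻¹.
Each option:
  A. [kg·s⁻¹] · [s⁻²] = kg·s⁻³
  B. W·A⁻¹ = J·s⁻¹·A⁻¹ = kg·m²·s⁻³·A⁻¹  ← same
  C. [thermal conductivity] = kg·m·s⁻³·K⁻¹
  D. H = V·s·A⁻¹ = kg·m²·s⁻²·A⁻²
Only B. matches kg·m²·s⁻³·A⁻¹.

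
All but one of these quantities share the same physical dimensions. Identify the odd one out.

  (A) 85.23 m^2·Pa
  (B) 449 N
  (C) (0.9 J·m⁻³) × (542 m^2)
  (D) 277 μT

(D)

Expand each in SI base units:
  (A) Pa·m² = N·m⁻²·m² = kg·m·s⁻²
  (B) N = kg·m·s⁻²
  (C) [kg·m⁻¹·s⁻²] · [m²] = kg·m·s⁻²
  (D) T = Wb·m⁻² = kg·s⁻²·A⁻¹
All reduce to kg·m·s⁻² except (D), which is kg·s⁻²·A⁻¹.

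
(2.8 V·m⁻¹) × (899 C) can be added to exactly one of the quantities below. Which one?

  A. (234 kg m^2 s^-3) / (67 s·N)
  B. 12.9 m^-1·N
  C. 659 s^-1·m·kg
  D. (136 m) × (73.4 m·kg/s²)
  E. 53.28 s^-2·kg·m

Reference: [kg·m·s⁻³·A⁻¹] · [s·A] = kg·m·s⁻².
Each option:
  A. [kg·m²·s⁻³] / [kg·m·s⁻¹] = m·s⁻²
  B. N·m⁻¹ = kg·m·s⁻²·m⁻¹ = kg·s⁻²
  C. kg·m·s⁻¹
  D. [m] · [kg·m·s⁻²] = kg·m²·s⁻²
  E. kg·m·s⁻²  ← same
Only E. matches kg·m·s⁻².

E.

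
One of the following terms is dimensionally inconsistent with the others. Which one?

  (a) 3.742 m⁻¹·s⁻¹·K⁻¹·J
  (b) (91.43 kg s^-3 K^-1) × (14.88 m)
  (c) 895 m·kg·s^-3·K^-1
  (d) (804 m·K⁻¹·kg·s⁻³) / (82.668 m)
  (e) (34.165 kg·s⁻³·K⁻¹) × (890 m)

Dimensions:
  (a) J·s⁻¹·m⁻¹·K⁻¹ = N·m·s⁻¹·m⁻¹·K⁻¹ = kg·m·s⁻³·K⁻¹
  (b) [kg·s⁻³·K⁻¹] · [m] = kg·m·s⁻³·K⁻¹
  (c) kg·m·s⁻³·K⁻¹
  (d) [kg·m·s⁻³·K⁻¹] / [m] = kg·s⁻³·K⁻¹
  (e) [kg·s⁻³·K⁻¹] · [m] = kg·m·s⁻³·K⁻¹
All reduce to kg·m·s⁻³·K⁻¹ except (d), which is kg·s⁻³·K⁻¹.

(d)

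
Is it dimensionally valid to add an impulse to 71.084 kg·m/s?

Reduce each to base SI dimensions:
  an impulse:  [impulse] = kg·m·s⁻¹
  71.084 kg·m/s:  kg·m·s⁻¹
Both are kg·m·s⁻¹, so they have the same dimensions and can be added.

Yes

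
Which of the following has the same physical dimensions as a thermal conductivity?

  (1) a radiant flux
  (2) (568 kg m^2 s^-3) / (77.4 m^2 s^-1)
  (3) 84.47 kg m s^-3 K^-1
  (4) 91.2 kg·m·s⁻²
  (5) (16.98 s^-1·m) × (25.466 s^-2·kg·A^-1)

(3)

Reference: [thermal conductivity] = kg·m·s⁻³·K⁻¹.
Each option:
  (1) [radiant flux] = kg·m²·s⁻³
  (2) [kg·m²·s⁻³] / [m²·s⁻¹] = kg·s⁻²
  (3) kg·m·s⁻³·K⁻¹  ← same
  (4) kg·m·s⁻²
  (5) [m·s⁻¹] · [kg·s⁻²·A⁻¹] = kg·m·s⁻³·A⁻¹
Only (3) matches kg·m·s⁻³·K⁻¹.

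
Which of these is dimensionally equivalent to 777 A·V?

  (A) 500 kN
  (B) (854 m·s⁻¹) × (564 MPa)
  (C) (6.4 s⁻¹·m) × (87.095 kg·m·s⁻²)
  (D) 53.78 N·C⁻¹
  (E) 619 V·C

(C)

Reference: V·A = J·C⁻¹·A = kg·m²·s⁻³.
Each option:
  (A) N = kg·m·s⁻²
  (B) [m·s⁻¹] · [kg·m⁻¹·s⁻²] = kg·s⁻³
  (C) [m·s⁻¹] · [kg·m·s⁻²] = kg·m²·s⁻³  ← same
  (D) N·C⁻¹ = kg·m·s⁻²·(s·A)⁻¹ = kg·m·s⁻³·A⁻¹
  (E) C·V = s·A·J·C⁻¹ = kg·m²·s⁻²
Only (C) matches kg·m²·s⁻³.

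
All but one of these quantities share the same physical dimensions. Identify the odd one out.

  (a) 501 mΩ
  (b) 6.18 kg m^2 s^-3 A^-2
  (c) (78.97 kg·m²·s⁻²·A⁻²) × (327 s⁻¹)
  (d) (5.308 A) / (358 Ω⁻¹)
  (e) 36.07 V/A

(d)

Expand each in SI base units:
  (a) Ω = V·A⁻¹ = kg·m²·s⁻³·A⁻²
  (b) kg·m²·s⁻³·A⁻²
  (c) [kg·m²·s⁻²·A⁻²] · [s⁻¹] = kg·m²·s⁻³·A⁻²
  (d) [A] / [kg⁻¹·m⁻²·s³·A²] = kg·m²·s⁻³·A⁻¹
  (e) V·A⁻¹ = J·C⁻¹·A⁻¹ = kg·m²·s⁻³·A⁻²
All reduce to kg·m²·s⁻³·A⁻² except (d), which is kg·m²·s⁻³·A⁻¹.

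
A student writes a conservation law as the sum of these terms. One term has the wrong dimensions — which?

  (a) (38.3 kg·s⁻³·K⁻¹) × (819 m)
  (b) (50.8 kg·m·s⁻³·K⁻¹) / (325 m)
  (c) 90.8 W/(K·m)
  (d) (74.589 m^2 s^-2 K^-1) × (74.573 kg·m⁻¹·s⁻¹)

Dimensions:
  (a) [kg·s⁻³·K⁻¹] · [m] = kg·m·s⁻³·K⁻¹
  (b) [kg·m·s⁻³·K⁻¹] / [m] = kg·s⁻³·K⁻¹
  (c) W·m⁻¹·K⁻¹ = J·s⁻¹·m⁻¹·K⁻¹ = kg·m·s⁻³·K⁻¹
  (d) [m²·s⁻²·K⁻¹] · [kg·m⁻¹·s⁻¹] = kg·m·s⁻³·K⁻¹
All reduce to kg·m·s⁻³·K⁻¹ except (b), which is kg·s⁻³·K⁻¹.

(b)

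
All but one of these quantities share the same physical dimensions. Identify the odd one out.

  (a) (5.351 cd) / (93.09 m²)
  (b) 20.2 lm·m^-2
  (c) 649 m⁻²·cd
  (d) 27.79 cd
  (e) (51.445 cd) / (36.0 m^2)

(d)

In SI base units:
  (a) [cd] / [m²] = m⁻²·cd
  (b) lm·m⁻² = cd·m⁻² = m⁻²·cd
  (c) cd·m⁻² = m⁻²·cd
  (d) cd
  (e) [cd] / [m²] = m⁻²·cd
All reduce to m⁻²·cd except (d), which is cd.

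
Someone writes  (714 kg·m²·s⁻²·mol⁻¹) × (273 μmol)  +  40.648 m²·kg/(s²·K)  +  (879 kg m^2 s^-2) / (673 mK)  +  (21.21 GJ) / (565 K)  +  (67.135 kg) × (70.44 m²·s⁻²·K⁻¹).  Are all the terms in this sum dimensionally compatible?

In SI base units:
  (714 kg·m²·s⁻²·mol⁻¹) × (273 μmol):  [kg·m²·s⁻²·mol⁻¹] · [mol] = kg·m²·s⁻²
  40.648 m²·kg/(s²·K):  kg·m²·s⁻²·K⁻¹
  (879 kg m^2 s^-2) / (673 mK):  [kg·m²·s⁻²] / [K] = kg·m²·s⁻²·K⁻¹
  (21.21 GJ) / (565 K):  [kg·m²·s⁻²] / [K] = kg·m²·s⁻²·K⁻¹
  (67.135 kg) × (70.44 m²·s⁻²·K⁻¹):  [kg] · [m²·s⁻²·K⁻¹] = kg·m²·s⁻²·K⁻¹
The terms do not share a single dimension (kg·m²·s⁻² vs kg·m²·s⁻²·K⁻¹).

No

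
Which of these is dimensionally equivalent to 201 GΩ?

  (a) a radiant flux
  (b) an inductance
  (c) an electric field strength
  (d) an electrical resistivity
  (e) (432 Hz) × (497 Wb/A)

(e)

Reference: Ω = V·A⁻¹ = kg·m²·s⁻³·A⁻².
Each option:
  (a) [radiant flux] = kg·m²·s⁻³
  (b) [inductance] = kg·m²·s⁻²·A⁻²
  (c) [electric field strength] = kg·m·s⁻³·A⁻¹
  (d) [electrical resistivity] = kg·m³·s⁻³·A⁻²
  (e) [s⁻¹] · [kg·m²·s⁻²·A⁻²] = kg·m²·s⁻³·A⁻²  ← same
Only (e) matches kg·m²·s⁻³·A⁻².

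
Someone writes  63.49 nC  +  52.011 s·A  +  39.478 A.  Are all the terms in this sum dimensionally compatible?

No

Reduce each to base SI dimensions:
  63.49 nC:  C = s·A
  52.011 s·A:  A·s = s·A
  39.478 A:  A
The terms do not share a single dimension (A vs s·A).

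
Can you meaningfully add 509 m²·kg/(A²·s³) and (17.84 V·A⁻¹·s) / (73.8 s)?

Yes

Reduce each to base SI dimensions:
  509 m²·kg/(A²·s³):  kg·m²·s⁻³·A⁻²
  (17.84 V·A⁻¹·s) / (73.8 s):  [kg·m²·s⁻²·A⁻²] / [s] = kg·m²·s⁻³·A⁻²
Both are kg·m²·s⁻³·A⁻², so they have the same dimensions and can be added.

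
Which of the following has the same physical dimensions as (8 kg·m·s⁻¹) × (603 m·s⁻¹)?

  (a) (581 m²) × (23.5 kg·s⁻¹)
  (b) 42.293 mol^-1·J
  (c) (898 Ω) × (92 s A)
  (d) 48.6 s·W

Reference: [kg·m·s⁻¹] · [m·s⁻¹] = kg·m²·s⁻².
Each option:
  (a) [m²] · [kg·s⁻¹] = kg·m²·s⁻¹
  (b) J·mol⁻¹ = N·m·mol⁻¹ = kg·m²·s⁻²·mol⁻¹
  (c) [kg·m²·s⁻³·A⁻²] · [s·A] = kg·m²·s⁻²·A⁻¹
  (d) W·s = J·s⁻¹·s = kg·m²·s⁻²  ← same
Only (d) matches kg·m²·s⁻².

(d)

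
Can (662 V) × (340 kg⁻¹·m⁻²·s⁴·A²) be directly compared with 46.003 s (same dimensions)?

In SI base units:
  (662 V) × (340 kg⁻¹·m⁻²·s⁴·A²):  [kg·m²·s⁻³·A⁻¹] · [kg⁻¹·m⁻²·s⁴·A²] = s·A
  46.003 s:  s
s·A ≠ s, so they cannot be added.

No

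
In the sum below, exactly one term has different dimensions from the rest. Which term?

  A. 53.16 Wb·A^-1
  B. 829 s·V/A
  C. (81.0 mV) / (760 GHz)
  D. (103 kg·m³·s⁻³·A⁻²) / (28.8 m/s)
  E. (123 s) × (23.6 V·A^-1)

C.

Work out the base dimensions of each:
  A. Wb·A⁻¹ = V·s·A⁻¹ = kg·m²·s⁻²·A⁻²
  B. V·s·A⁻¹ = J·C⁻¹·s·A⁻¹ = kg·m²·s⁻²·A⁻²
  C. [kg·m²·s⁻³·A⁻¹] / [s⁻¹] = kg·m²·s⁻²·A⁻¹
  D. [kg·m³·s⁻³·A⁻²] / [m·s⁻¹] = kg·m²·s⁻²·A⁻²
  E. [s] · [kg·m²·s⁻³·A⁻²] = kg·m²·s⁻²·A⁻²
All reduce to kg·m²·s⁻²·A⁻² except C., which is kg·m²·s⁻²·A⁻¹.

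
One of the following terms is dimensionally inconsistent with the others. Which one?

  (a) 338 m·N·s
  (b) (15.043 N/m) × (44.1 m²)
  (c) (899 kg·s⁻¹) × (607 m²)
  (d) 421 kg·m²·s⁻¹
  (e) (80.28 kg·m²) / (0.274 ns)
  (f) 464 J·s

In SI base units:
  (a) N·m·s = kg·m·s⁻²·m·s = kg·m²·s⁻¹
  (b) [kg·s⁻²] · [m²] = kg·m²·s⁻²
  (c) [kg·s⁻¹] · [m²] = kg·m²·s⁻¹
  (d) kg·m²·s⁻¹
  (e) [kg·m²] / [s] = kg·m²·s⁻¹
  (f) J·s = N·m·s = kg·m²·s⁻¹
All reduce to kg·m²·s⁻¹ except (b), which is kg·m²·s⁻².

(b)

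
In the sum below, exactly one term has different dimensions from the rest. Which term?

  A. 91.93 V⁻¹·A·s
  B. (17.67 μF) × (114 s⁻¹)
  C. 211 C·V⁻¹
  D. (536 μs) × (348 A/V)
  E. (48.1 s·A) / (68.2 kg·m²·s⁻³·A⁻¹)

Expand each in SI base units:
  A. A·s·V⁻¹ = A·s·(J·C⁻¹)⁻¹ = kg⁻¹·m⁻²·s⁴·A²
  B. [kg⁻¹·m⁻²·s⁴·A²] · [s⁻¹] = kg⁻¹·m⁻²·s³·A²
  C. C·V⁻¹ = s·A·(J·C⁻¹)⁻¹ = kg⁻¹·m⁻²·s⁴·A²
  D. [s] · [kg⁻¹·m⁻²·s³·A²] = kg⁻¹·m⁻²·s⁴·A²
  E. [s·A] / [kg·m²·s⁻³·A⁻¹] = kg⁻¹·m⁻²·s⁴·A²
All reduce to kg⁻¹·m⁻²·s⁴·A² except B., which is kg⁻¹·m⁻²·s³·A².

B.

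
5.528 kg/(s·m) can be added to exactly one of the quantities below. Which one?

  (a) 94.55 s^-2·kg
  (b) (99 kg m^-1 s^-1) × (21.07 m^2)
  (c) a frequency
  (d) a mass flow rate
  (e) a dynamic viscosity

Reference: kg·m⁻¹·s⁻¹.
Each option:
  (a) kg·s⁻²
  (b) [kg·m⁻¹·s⁻¹] · [m²] = kg·m·s⁻¹
  (c) [frequency] = s⁻¹
  (d) [mass flow rate] = kg·s⁻¹
  (e) [dynamic viscosity] = kg·m⁻¹·s⁻¹  ← same
Only (e) matches kg·m⁻¹·s⁻¹.

(e)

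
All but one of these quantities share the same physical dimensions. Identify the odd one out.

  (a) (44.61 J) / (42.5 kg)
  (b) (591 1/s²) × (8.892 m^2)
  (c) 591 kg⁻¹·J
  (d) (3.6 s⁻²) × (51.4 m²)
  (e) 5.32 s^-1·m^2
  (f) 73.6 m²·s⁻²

(e)

Expand each in SI base units:
  (a) [kg·m²·s⁻²] / [kg] = m²·s⁻²
  (b) [s⁻²] · [m²] = m²·s⁻²
  (c) J·kg⁻¹ = N·m·kg⁻¹ = m²·s⁻²
  (d) [s⁻²] · [m²] = m²·s⁻²
  (e) m²·s⁻¹
  (f) m²·s⁻²
All reduce to m²·s⁻² except (e), which is m²·s⁻¹.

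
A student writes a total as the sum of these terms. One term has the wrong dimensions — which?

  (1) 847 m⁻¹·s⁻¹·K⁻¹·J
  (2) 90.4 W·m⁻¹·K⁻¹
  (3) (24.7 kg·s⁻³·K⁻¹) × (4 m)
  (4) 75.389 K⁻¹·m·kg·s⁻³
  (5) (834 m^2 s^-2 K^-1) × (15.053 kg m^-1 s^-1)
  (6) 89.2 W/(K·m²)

(6)

Dimensions:
  (1) J·s⁻¹·m⁻¹·K⁻¹ = N·m·s⁻¹·m⁻¹·K⁻¹ = kg·m·s⁻³·K⁻¹
  (2) W·m⁻¹·K⁻¹ = J·s⁻¹·m⁻¹·K⁻¹ = kg·m·s⁻³·K⁻¹
  (3) [kg·s⁻³·K⁻¹] · [m] = kg·m·s⁻³·K⁻¹
  (4) kg·m·s⁻³·K⁻¹
  (5) [m²·s⁻²·K⁻¹] · [kg·m⁻¹·s⁻¹] = kg·m·s⁻³·K⁻¹
  (6) W·m⁻²·K⁻¹ = J·s⁻¹·m⁻²·K⁻¹ = kg·s⁻³·K⁻¹
All reduce to kg·m·s⁻³·K⁻¹ except (6), which is kg·s⁻³·K⁻¹.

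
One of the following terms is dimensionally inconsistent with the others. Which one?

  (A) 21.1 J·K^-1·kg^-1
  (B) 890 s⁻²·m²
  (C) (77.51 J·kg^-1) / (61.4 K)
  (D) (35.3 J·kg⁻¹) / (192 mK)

In SI base units:
  (A) J·kg⁻¹·K⁻¹ = N·m·kg⁻¹·K⁻¹ = m²·s⁻²·K⁻¹
  (B) m²·s⁻²
  (C) [m²·s⁻²] / [K] = m²·s⁻²·K⁻¹
  (D) [m²·s⁻²] / [K] = m²·s⁻²·K⁻¹
All reduce to m²·s⁻²·K⁻¹ except (B), which is m²·s⁻².

(B)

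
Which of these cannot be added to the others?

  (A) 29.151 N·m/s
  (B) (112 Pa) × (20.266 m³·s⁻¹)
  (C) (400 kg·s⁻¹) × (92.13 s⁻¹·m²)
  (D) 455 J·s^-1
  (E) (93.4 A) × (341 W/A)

Work out the base dimensions of each:
  (A) N·m·s⁻¹ = kg·m·s⁻²·m·s⁻¹ = kg·m²·s⁻³
  (B) [kg·m⁻¹·s⁻²] · [m³·s⁻¹] = kg·m²·s⁻³
  (C) [kg·s⁻¹] · [m²·s⁻¹] = kg·m²·s⁻²
  (D) J·s⁻¹ = N·m·s⁻¹ = kg·m²·s⁻³
  (E) [A] · [kg·m²·s⁻³·A⁻¹] = kg·m²·s⁻³
All reduce to kg·m²·s⁻³ except (C), which is kg·m²·s⁻².

(C)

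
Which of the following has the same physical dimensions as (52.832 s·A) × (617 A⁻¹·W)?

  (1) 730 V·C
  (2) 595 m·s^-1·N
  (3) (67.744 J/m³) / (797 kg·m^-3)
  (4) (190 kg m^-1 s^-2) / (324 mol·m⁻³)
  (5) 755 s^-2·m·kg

Reference: [s·A] · [kg·m²·s⁻³·A⁻¹] = kg·m²·s⁻².
Each option:
  (1) C·V = s·A·J·C⁻¹ = kg·m²·s⁻²  ← same
  (2) N·m·s⁻¹ = kg·m·s⁻²·m·s⁻¹ = kg·m²·s⁻³
  (3) [kg·m⁻¹·s⁻²] / [kg·m⁻³] = m²·s⁻²
  (4) [kg·m⁻¹·s⁻²] / [m⁻³·mol] = kg·m²·s⁻²·mol⁻¹
  (5) kg·m·s⁻²
Only (1) matches kg·m²·s⁻².

(1)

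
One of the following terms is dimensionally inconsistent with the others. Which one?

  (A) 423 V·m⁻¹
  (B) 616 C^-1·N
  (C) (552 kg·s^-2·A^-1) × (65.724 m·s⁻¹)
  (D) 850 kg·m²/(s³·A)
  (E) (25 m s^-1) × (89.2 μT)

(D)

Reduce each to base SI dimensions:
  (A) V·m⁻¹ = J·C⁻¹·m⁻¹ = kg·m·s⁻³·A⁻¹
  (B) N·C⁻¹ = kg·m·s⁻²·(s·A)⁻¹ = kg·m·s⁻³·A⁻¹
  (C) [kg·s⁻²·A⁻¹] · [m·s⁻¹] = kg·m·s⁻³·A⁻¹
  (D) kg·m²·s⁻³·A⁻¹
  (E) [m·s⁻¹] · [kg·s⁻²·A⁻¹] = kg·m·s⁻³·A⁻¹
All reduce to kg·m·s⁻³·A⁻¹ except (D), which is kg·m²·s⁻³·A⁻¹.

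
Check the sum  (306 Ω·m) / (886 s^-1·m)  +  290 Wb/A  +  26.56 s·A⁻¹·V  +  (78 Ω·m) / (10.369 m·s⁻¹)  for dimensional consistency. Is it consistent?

Yes

Work out the base dimensions of each:
  (306 Ω·m) / (886 s^-1·m):  [kg·m³·s⁻³·A⁻²] / [m·s⁻¹] = kg·m²·s⁻²·A⁻²
  290 Wb/A:  Wb·A⁻¹ = V·s·A⁻¹ = kg·m²·s⁻²·A⁻²
  26.56 s·A⁻¹·V:  V·s·A⁻¹ = J·C⁻¹·s·A⁻¹ = kg·m²·s⁻²·A⁻²
  (78 Ω·m) / (10.369 m·s⁻¹):  [kg·m³·s⁻³·A⁻²] / [m·s⁻¹] = kg·m²·s⁻²·A⁻²
Every term reduces to kg·m²·s⁻²·A⁻².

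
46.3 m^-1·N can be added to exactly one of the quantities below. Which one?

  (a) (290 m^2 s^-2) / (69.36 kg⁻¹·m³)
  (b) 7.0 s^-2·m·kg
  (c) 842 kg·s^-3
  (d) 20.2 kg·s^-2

Reference: N·m⁻¹ = kg·m·s⁻²·m⁻¹ = kg·s⁻².
Each option:
  (a) [m²·s⁻²] / [kg⁻¹·m³] = kg·m⁻¹·s⁻²
  (b) kg·m·s⁻²
  (c) kg·s⁻³
  (d) kg·s⁻²  ← same
Only (d) matches kg·s⁻².

(d)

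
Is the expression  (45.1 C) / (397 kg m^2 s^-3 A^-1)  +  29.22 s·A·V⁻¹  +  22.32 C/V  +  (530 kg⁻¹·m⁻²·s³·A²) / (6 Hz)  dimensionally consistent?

Yes

Reduce each to base SI dimensions:
  (45.1 C) / (397 kg m^2 s^-3 A^-1):  [s·A] / [kg·m²·s⁻³·A⁻¹] = kg⁻¹·m⁻²·s⁴·A²
  29.22 s·A·V⁻¹:  A·s·V⁻¹ = A·s·(J·C⁻¹)⁻¹ = kg⁻¹·m⁻²·s⁴·A²
  22.32 C/V:  C·V⁻¹ = s·A·(J·C⁻¹)⁻¹ = kg⁻¹·m⁻²·s⁴·A²
  (530 kg⁻¹·m⁻²·s³·A²) / (6 Hz):  [kg⁻¹·m⁻²·s³·A²] / [s⁻¹] = kg⁻¹·m⁻²·s⁴·A²
Every term reduces to kg⁻¹·m⁻²·s⁴·A².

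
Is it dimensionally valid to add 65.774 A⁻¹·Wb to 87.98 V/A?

Work out the base dimensions of each:
  65.774 A⁻¹·Wb:  Wb·A⁻¹ = V·s·A⁻¹ = kg·m²·s⁻²·A⁻²
  87.98 V/A:  V·A⁻¹ = J·C⁻¹·A⁻¹ = kg·m²·s⁻³·A⁻²
kg·m²·s⁻²·A⁻² ≠ kg·m²·s⁻³·A⁻², so they cannot be added.

No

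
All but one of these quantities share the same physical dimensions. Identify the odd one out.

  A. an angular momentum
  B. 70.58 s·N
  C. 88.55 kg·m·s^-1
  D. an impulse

A.

In SI base units:
  A. [angular momentum] = kg·m²·s⁻¹
  B. N·s = kg·m·s⁻²·s = kg·m·s⁻¹
  C. kg·m·s⁻¹
  D. [impulse] = kg·m·s⁻¹
All reduce to kg·m·s⁻¹ except A., which is kg·m²·s⁻¹.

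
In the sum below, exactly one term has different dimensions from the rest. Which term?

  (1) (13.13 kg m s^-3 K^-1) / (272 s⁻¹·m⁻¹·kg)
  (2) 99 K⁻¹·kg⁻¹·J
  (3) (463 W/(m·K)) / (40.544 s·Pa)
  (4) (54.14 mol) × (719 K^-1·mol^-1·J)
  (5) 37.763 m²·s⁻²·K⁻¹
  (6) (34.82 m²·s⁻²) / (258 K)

(4)

Dimensions:
  (1) [kg·m·s⁻³·K⁻¹] / [kg·m⁻¹·s⁻¹] = m²·s⁻²·K⁻¹
  (2) J·kg⁻¹·K⁻¹ = N·m·kg⁻¹·K⁻¹ = m²·s⁻²·K⁻¹
  (3) [kg·m·s⁻³·K⁻¹] / [kg·m⁻¹·s⁻¹] = m²·s⁻²·K⁻¹
  (4) [mol] · [kg·m²·s⁻²·K⁻¹·mol⁻¹] = kg·m²·s⁻²·K⁻¹
  (5) m²·s⁻²·K⁻¹
  (6) [m²·s⁻²] / [K] = m²·s⁻²·K⁻¹
All reduce to m²·s⁻²·K⁻¹ except (4), which is kg·m²·s⁻²·K⁻¹.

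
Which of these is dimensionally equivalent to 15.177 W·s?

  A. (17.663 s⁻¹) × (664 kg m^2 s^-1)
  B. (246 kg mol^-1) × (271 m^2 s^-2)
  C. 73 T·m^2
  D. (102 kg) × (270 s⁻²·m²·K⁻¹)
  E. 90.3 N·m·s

A.

Reference: W·s = J·s⁻¹·s = kg·m²·s⁻².
Each option:
  A. [s⁻¹] · [kg·m²·s⁻¹] = kg·m²·s⁻²  ← same
  B. [kg·mol⁻¹] · [m²·s⁻²] = kg·m²·s⁻²·mol⁻¹
  C. T·m² = Wb·m⁻²·m² = kg·m²·s⁻²·A⁻¹
  D. [kg] · [m²·s⁻²·K⁻¹] = kg·m²·s⁻²·K⁻¹
  E. N·m·s = kg·m·s⁻²·m·s = kg·m²·s⁻¹
Only A. matches kg·m²·s⁻².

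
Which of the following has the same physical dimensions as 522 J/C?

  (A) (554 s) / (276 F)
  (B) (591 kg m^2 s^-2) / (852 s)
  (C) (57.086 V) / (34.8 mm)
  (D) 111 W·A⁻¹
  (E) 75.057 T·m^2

Reference: J·C⁻¹ = N·m·(s·A)⁻¹ = kg·m²·s⁻³·A⁻¹.
Each option:
  (A) [s] / [kg⁻¹·m⁻²·s⁴·A²] = kg·m²·s⁻³·A⁻²
  (B) [kg·m²·s⁻²] / [s] = kg·m²·s⁻³
  (C) [kg·m²·s⁻³·A⁻¹] / [m] = kg·m·s⁻³·A⁻¹
  (D) W·A⁻¹ = J·s⁻¹·A⁻¹ = kg·m²·s⁻³·A⁻¹  ← same
  (E) T·m² = Wb·m⁻²·m² = kg·m²·s⁻²·A⁻¹
Only (D) matches kg·m²·s⁻³·A⁻¹.

(D)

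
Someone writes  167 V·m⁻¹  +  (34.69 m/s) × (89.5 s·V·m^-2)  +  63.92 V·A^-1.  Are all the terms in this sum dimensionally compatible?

Reduce each to base SI dimensions:
  167 V·m⁻¹:  V·m⁻¹ = J·C⁻¹·m⁻¹ = kg·m·s⁻³·A⁻¹
  (34.69 m/s) × (89.5 s·V·m^-2):  [m·s⁻¹] · [kg·s⁻²·A⁻¹] = kg·m·s⁻³·A⁻¹
  63.92 V·A^-1:  V·A⁻¹ = J·C⁻¹·A⁻¹ = kg·m²·s⁻³·A⁻²
The terms do not share a single dimension (kg·m²·s⁻³·A⁻² vs kg·m·s⁻³·A⁻¹).

No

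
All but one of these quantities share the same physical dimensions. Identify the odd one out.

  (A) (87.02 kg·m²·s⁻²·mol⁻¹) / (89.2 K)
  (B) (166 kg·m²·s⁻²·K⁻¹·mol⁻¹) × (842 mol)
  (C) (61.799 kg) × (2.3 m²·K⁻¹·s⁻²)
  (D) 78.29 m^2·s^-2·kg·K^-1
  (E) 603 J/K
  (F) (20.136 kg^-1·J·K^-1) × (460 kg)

In SI base units:
  (A) [kg·m²·s⁻²·mol⁻¹] / [K] = kg·m²·s⁻²·K⁻¹·mol⁻¹
  (B) [kg·m²·s⁻²·K⁻¹·mol⁻¹] · [mol] = kg·m²·s⁻²·K⁻¹
  (C) [kg] · [m²·s⁻²·K⁻¹] = kg·m²·s⁻²·K⁻¹
  (D) kg·m²·s⁻²·K⁻¹
  (E) J·K⁻¹ = N·m·K⁻¹ = kg·m²·s⁻²·K⁻¹
  (F) [m²·s⁻²·K⁻¹] · [kg] = kg·m²·s⁻²·K⁻¹
All reduce to kg·m²·s⁻²·K⁻¹ except (A), which is kg·m²·s⁻²·K⁻¹·mol⁻¹.

(A)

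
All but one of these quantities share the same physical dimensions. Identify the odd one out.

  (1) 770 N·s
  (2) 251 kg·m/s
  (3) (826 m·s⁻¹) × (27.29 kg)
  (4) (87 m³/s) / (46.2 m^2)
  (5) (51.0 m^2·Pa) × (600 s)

Expand each in SI base units:
  (1) N·s = kg·m·s⁻²·s = kg·m·s⁻¹
  (2) kg·m·s⁻¹
  (3) [m·s⁻¹] · [kg] = kg·m·s⁻¹
  (4) [m³·s⁻¹] / [m²] = m·s⁻¹
  (5) [kg·m·s⁻²] · [s] = kg·m·s⁻¹
All reduce to kg·m·s⁻¹ except (4), which is m·s⁻¹.

(4)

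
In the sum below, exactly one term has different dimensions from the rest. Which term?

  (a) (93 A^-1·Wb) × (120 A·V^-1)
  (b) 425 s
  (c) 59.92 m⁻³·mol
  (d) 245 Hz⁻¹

Dimensions:
  (a) [kg·m²·s⁻²·A⁻²] · [kg⁻¹·m⁻²·s³·A²] = s
  (b) s
  (c) m⁻³·mol
  (d) Hz⁻¹ = (s⁻¹)⁻¹ = s
All reduce to s except (c), which is m⁻³·mol.

(c)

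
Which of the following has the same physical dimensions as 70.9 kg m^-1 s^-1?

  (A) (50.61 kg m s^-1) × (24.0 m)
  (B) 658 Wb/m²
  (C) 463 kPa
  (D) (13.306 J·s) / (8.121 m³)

Reference: kg·m⁻¹·s⁻¹.
Each option:
  (A) [kg·m·s⁻¹] · [m] = kg·m²·s⁻¹
  (B) Wb·m⁻² = V·s·m⁻² = kg·s⁻²·A⁻¹
  (C) Pa = N·m⁻² = kg·m⁻¹·s⁻²
  (D) [kg·m²·s⁻¹] / [m³] = kg·m⁻¹·s⁻¹  ← same
Only (D) matches kg·m⁻¹·s⁻¹.

(D)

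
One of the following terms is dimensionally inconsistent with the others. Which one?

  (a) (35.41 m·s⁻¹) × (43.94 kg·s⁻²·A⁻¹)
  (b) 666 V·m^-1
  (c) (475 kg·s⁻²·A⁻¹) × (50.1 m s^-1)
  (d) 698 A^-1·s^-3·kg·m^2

Work out the base dimensions of each:
  (a) [m·s⁻¹] · [kg·s⁻²·A⁻¹] = kg·m·s⁻³·A⁻¹
  (b) V·m⁻¹ = J·C⁻¹·m⁻¹ = kg·m·s⁻³·A⁻¹
  (c) [kg·s⁻²·A⁻¹] · [m·s⁻¹] = kg·m·s⁻³·A⁻¹
  (d) kg·m²·s⁻³·A⁻¹
All reduce to kg·m·s⁻³·A⁻¹ except (d), which is kg·m²·s⁻³·A⁻¹.

(d)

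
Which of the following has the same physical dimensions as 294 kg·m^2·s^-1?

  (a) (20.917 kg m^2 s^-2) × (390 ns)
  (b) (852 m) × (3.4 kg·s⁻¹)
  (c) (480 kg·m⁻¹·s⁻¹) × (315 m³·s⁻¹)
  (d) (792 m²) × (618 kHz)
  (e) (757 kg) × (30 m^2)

Reference: kg·m²·s⁻¹.
Each option:
  (a) [kg·m²·s⁻²] · [s] = kg·m²·s⁻¹  ← same
  (b) [m] · [kg·s⁻¹] = kg·m·s⁻¹
  (c) [kg·m⁻¹·s⁻¹] · [m³·s⁻¹] = kg·m²·s⁻²
  (d) [m²] · [s⁻¹] = m²·s⁻¹
  (e) [kg] · [m²] = kg·m²
Only (a) matches kg·m²·s⁻¹.

(a)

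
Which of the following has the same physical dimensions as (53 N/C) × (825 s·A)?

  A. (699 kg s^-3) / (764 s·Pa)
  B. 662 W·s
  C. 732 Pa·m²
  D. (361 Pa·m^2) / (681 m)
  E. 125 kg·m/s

C.

Reference: [kg·m·s⁻³·A⁻¹] · [s·A] = kg·m·s⁻².
Each option:
  A. [kg·s⁻³] / [kg·m⁻¹·s⁻¹] = m·s⁻²
  B. W·s = J·s⁻¹·s = kg·m²·s⁻²
  C. Pa·m² = N·m⁻²·m² = kg·m·s⁻²  ← same
  D. [kg·m·s⁻²] / [m] = kg·s⁻²
  E. kg·m·s⁻¹
Only C. matches kg·m·s⁻².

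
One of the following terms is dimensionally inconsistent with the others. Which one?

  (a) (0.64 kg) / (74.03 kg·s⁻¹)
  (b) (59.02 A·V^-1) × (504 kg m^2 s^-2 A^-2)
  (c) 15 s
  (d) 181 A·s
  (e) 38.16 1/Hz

(d)

Reduce each to base SI dimensions:
  (a) [kg] / [kg·s⁻¹] = s
  (b) [kg⁻¹·m⁻²·s³·A²] · [kg·m²·s⁻²·A⁻²] = s
  (c) s
  (d) A·s = s·A
  (e) Hz⁻¹ = (s⁻¹)⁻¹ = s
All reduce to s except (d), which is s·A.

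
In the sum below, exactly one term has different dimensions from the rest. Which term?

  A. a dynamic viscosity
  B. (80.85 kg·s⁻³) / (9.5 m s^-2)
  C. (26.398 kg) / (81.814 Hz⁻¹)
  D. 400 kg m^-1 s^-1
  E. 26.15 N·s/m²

In SI base units:
  A. [dynamic viscosity] = kg·m⁻¹·s⁻¹
  B. [kg·s⁻³] / [m·s⁻²] = kg·m⁻¹·s⁻¹
  C. [kg] / [s] = kg·s⁻¹
  D. kg·m⁻¹·s⁻¹
  E. N·s·m⁻² = kg·m·s⁻²·s·m⁻² = kg·m⁻¹·s⁻¹
All reduce to kg·m⁻¹·s⁻¹ except C., which is kg·s⁻¹.

C.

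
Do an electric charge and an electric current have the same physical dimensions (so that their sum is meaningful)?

Expand each in SI base units:
  an electric charge:  [electric charge] = s·A
  an electric current:  [electric current] = A
s·A ≠ A, so they cannot be added.

No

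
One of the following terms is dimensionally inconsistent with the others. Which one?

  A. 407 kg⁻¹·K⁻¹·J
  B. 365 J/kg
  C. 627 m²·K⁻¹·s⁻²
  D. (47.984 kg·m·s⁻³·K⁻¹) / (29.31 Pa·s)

B.

Work out the base dimensions of each:
  A. J·kg⁻¹·K⁻¹ = N·m·kg⁻¹·K⁻¹ = m²·s⁻²·K⁻¹
  B. J·kg⁻¹ = N·m·kg⁻¹ = m²·s⁻²
  C. m²·s⁻²·K⁻¹
  D. [kg·m·s⁻³·K⁻¹] / [kg·m⁻¹·s⁻¹] = m²·s⁻²·K⁻¹
All reduce to m²·s⁻²·K⁻¹ except B., which is m²·s⁻².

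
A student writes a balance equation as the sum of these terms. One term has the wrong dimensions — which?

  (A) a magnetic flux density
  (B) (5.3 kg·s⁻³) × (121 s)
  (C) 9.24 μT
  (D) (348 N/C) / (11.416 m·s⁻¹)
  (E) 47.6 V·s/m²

Dimensions:
  (A) [magnetic flux density] = kg·s⁻²·A⁻¹
  (B) [kg·s⁻³] · [s] = kg·s⁻²
  (C) T = Wb·m⁻² = kg·s⁻²·A⁻¹
  (D) [kg·m·s⁻³·A⁻¹] / [m·s⁻¹] = kg·s⁻²·A⁻¹
  (E) V·s·m⁻² = J·C⁻¹·s·m⁻² = kg·s⁻²·A⁻¹
All reduce to kg·s⁻²·A⁻¹ except (B), which is kg·s⁻².

(B)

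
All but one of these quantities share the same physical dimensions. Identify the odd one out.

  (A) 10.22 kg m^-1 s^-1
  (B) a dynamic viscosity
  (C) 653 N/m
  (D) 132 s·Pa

(C)

Reduce each to base SI dimensions:
  (A) kg·m⁻¹·s⁻¹
  (B) [dynamic viscosity] = kg·m⁻¹·s⁻¹
  (C) N·m⁻¹ = kg·m·s⁻²·m⁻¹ = kg·s⁻²
  (D) Pa·s = N·m⁻²·s = kg·m⁻¹·s⁻¹
All reduce to kg·m⁻¹·s⁻¹ except (C), which is kg·s⁻².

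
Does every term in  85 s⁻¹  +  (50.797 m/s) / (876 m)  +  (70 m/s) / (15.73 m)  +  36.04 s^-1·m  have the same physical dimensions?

No

Reduce each to base SI dimensions:
  85 s⁻¹:  s⁻¹
  (50.797 m/s) / (876 m):  [m·s⁻¹] / [m] = s⁻¹
  (70 m/s) / (15.73 m):  [m·s⁻¹] / [m] = s⁻¹
  36.04 s^-1·m:  m·s⁻¹
The terms do not share a single dimension (m·s⁻¹ vs s⁻¹).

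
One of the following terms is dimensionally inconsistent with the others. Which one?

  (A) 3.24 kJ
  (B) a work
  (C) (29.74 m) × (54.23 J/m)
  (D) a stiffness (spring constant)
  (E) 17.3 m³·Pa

(D)

In SI base units:
  (A) J = N·m = kg·m²·s⁻²
  (B) [work] = kg·m²·s⁻²
  (C) [m] · [kg·m·s⁻²] = kg·m²·s⁻²
  (D) [stiffness (spring constant)] = kg·s⁻²
  (E) Pa·m³ = N·m⁻²·m³ = kg·m²·s⁻²
All reduce to kg·m²·s⁻² except (D), which is kg·s⁻².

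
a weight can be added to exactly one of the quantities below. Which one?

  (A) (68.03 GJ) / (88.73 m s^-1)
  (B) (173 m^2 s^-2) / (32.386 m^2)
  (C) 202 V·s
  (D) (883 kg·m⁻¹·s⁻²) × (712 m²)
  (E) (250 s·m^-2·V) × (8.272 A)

(D)

Reference: [weight] = kg·m·s⁻².
Each option:
  (A) [kg·m²·s⁻²] / [m·s⁻¹] = kg·m·s⁻¹
  (B) [m²·s⁻²] / [m²] = s⁻²
  (C) V·s = J·C⁻¹·s = kg·m²·s⁻²·A⁻¹
  (D) [kg·m⁻¹·s⁻²] · [m²] = kg·m·s⁻²  ← same
  (E) [kg·s⁻²·A⁻¹] · [A] = kg·s⁻²
Only (D) matches kg·m·s⁻².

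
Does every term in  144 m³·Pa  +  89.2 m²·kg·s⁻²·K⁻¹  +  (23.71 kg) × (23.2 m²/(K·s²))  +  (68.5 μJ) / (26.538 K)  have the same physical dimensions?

No

Reduce each to base SI dimensions:
  144 m³·Pa:  Pa·m³ = N·m⁻²·m³ = kg·m²·s⁻²
  89.2 m²·kg·s⁻²·K⁻¹:  kg·m²·s⁻²·K⁻¹
  (23.71 kg) × (23.2 m²/(K·s²)):  [kg] · [m²·s⁻²·K⁻¹] = kg·m²·s⁻²·K⁻¹
  (68.5 μJ) / (26.538 K):  [kg·m²·s⁻²] / [K] = kg·m²·s⁻²·K⁻¹
The terms do not share a single dimension (kg·m²·s⁻² vs kg·m²·s⁻²·K⁻¹).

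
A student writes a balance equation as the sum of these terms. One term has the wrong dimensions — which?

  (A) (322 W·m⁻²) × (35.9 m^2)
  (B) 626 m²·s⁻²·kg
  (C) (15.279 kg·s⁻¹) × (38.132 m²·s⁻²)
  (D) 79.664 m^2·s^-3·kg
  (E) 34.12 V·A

(B)

Reduce each to base SI dimensions:
  (A) [kg·s⁻³] · [m²] = kg·m²·s⁻³
  (B) kg·m²·s⁻²
  (C) [kg·s⁻¹] · [m²·s⁻²] = kg·m²·s⁻³
  (D) kg·m²·s⁻³
  (E) V·A = J·C⁻¹·A = kg·m²·s⁻³
All reduce to kg·m²·s⁻³ except (B), which is kg·m²·s⁻².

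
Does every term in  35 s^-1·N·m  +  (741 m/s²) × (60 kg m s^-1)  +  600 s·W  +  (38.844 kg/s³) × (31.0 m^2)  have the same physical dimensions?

No

In SI base units:
  35 s^-1·N·m:  N·m·s⁻¹ = kg·m·s⁻²·m·s⁻¹ = kg·m²·s⁻³
  (741 m/s²) × (60 kg m s^-1):  [m·s⁻²] · [kg·m·s⁻¹] = kg·m²·s⁻³
  600 s·W:  W·s = J·s⁻¹·s = kg·m²·s⁻²
  (38.844 kg/s³) × (31.0 m^2):  [kg·s⁻³] · [m²] = kg·m²·s⁻³
The terms do not share a single dimension (kg·m²·s⁻² vs kg·m²·s⁻³).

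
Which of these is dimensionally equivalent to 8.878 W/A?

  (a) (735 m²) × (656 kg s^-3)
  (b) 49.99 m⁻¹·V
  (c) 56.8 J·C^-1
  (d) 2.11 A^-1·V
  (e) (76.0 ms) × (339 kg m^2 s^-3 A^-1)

(c)

Reference: W·A⁻¹ = J·s⁻¹·A⁻¹ = kg·m²·s⁻³·A⁻¹.
Each option:
  (a) [m²] · [kg·s⁻³] = kg·m²·s⁻³
  (b) V·m⁻¹ = J·C⁻¹·m⁻¹ = kg·m·s⁻³·A⁻¹
  (c) J·C⁻¹ = N·m·(s·A)⁻¹ = kg·m²·s⁻³·A⁻¹  ← same
  (d) V·A⁻¹ = J·C⁻¹·A⁻¹ = kg·m²·s⁻³·A⁻²
  (e) [s] · [kg·m²·s⁻³·A⁻¹] = kg·m²·s⁻²·A⁻¹
Only (c) matches kg·m²·s⁻³·A⁻¹.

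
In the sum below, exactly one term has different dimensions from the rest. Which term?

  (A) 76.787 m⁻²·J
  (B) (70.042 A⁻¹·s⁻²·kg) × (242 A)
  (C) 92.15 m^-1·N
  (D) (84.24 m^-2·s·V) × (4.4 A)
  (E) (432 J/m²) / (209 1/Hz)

Dimensions:
  (A) J·m⁻² = N·m·m⁻² = kg·s⁻²
  (B) [kg·s⁻²·A⁻¹] · [A] = kg·s⁻²
  (C) N·m⁻¹ = kg·m·s⁻²·m⁻¹ = kg·s⁻²
  (D) [kg·s⁻²·A⁻¹] · [A] = kg·s⁻²
  (E) [kg·s⁻²] / [s] = kg·s⁻³
All reduce to kg·s⁻² except (E), which is kg·s⁻³.

(E)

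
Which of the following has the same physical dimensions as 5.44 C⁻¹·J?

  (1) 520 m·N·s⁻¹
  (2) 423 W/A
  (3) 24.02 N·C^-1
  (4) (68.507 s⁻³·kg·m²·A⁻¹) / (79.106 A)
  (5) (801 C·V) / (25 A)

(2)

Reference: J·C⁻¹ = N·m·(s·A)⁻¹ = kg·m²·s⁻³·A⁻¹.
Each option:
  (1) N·m·s⁻¹ = kg·m·s⁻²·m·s⁻¹ = kg·m²·s⁻³
  (2) W·A⁻¹ = J·s⁻¹·A⁻¹ = kg·m²·s⁻³·A⁻¹  ← same
  (3) N·C⁻¹ = kg·m·s⁻²·(s·A)⁻¹ = kg·m·s⁻³·A⁻¹
  (4) [kg·m²·s⁻³·A⁻¹] / [A] = kg·m²·s⁻³·A⁻²
  (5) [kg·m²·s⁻²] / [A] = kg·m²·s⁻²·A⁻¹
Only (2) matches kg·m²·s⁻³·A⁻¹.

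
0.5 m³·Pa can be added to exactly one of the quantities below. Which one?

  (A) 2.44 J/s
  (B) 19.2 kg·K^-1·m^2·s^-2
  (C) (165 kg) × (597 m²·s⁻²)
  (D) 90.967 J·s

(C)

Reference: Pa·m³ = N·m⁻²·m³ = kg·m²·s⁻².
Each option:
  (A) J·s⁻¹ = N·m·s⁻¹ = kg·m²·s⁻³
  (B) kg·m²·s⁻²·K⁻¹
  (C) [kg] · [m²·s⁻²] = kg·m²·s⁻²  ← same
  (D) J·s = N·m·s = kg·m²·s⁻¹
Only (C) matches kg·m²·s⁻².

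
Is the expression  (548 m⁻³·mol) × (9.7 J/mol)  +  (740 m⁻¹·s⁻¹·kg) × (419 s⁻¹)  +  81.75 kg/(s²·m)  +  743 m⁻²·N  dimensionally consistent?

Yes

Dimensions:
  (548 m⁻³·mol) × (9.7 J/mol):  [m⁻³·mol] · [kg·m²·s⁻²·mol⁻¹] = kg·m⁻¹·s⁻²
  (740 m⁻¹·s⁻¹·kg) × (419 s⁻¹):  [kg·m⁻¹·s⁻¹] · [s⁻¹] = kg·m⁻¹·s⁻²
  81.75 kg/(s²·m):  kg·m⁻¹·s⁻²
  743 m⁻²·N:  N·m⁻² = kg·m·s⁻²·m⁻² = kg·m⁻¹·s⁻²
Every term reduces to kg·m⁻¹·s⁻².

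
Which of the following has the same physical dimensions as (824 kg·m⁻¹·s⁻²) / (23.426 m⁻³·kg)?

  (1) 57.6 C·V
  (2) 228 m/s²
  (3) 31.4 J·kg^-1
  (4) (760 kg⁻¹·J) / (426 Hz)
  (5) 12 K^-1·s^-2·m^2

(3)

Reference: [kg·m⁻¹·s⁻²] / [kg·m⁻³] = m²·s⁻².
Each option:
  (1) C·V = s·A·J·C⁻¹ = kg·m²·s⁻²
  (2) m·s⁻²
  (3) J·kg⁻¹ = N·m·kg⁻¹ = m²·s⁻²  ← same
  (4) [m²·s⁻²] / [s⁻¹] = m²·s⁻¹
  (5) m²·s⁻²·K⁻¹
Only (3) matches m²·s⁻².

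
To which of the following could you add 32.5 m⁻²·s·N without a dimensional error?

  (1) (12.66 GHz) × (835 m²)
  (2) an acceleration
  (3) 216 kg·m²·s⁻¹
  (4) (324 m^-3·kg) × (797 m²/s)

(4)

Reference: N·s·m⁻² = kg·m·s⁻²·s·m⁻² = kg·m⁻¹·s⁻¹.
Each option:
  (1) [s⁻¹] · [m²] = m²·s⁻¹
  (2) [acceleration] = m·s⁻²
  (3) kg·m²·s⁻¹
  (4) [kg·m⁻³] · [m²·s⁻¹] = kg·m⁻¹·s⁻¹  ← same
Only (4) matches kg·m⁻¹·s⁻¹.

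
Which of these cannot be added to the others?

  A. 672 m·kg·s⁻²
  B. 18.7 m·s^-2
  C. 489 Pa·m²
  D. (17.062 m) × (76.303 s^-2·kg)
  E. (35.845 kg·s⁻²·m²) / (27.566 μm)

B.

Expand each in SI base units:
  A. kg·m·s⁻²
  B. m·s⁻²
  C. Pa·m² = N·m⁻²·m² = kg·m·s⁻²
  D. [m] · [kg·s⁻²] = kg·m·s⁻²
  E. [kg·m²·s⁻²] / [m] = kg·m·s⁻²
All reduce to kg·m·s⁻² except B., which is m·s⁻².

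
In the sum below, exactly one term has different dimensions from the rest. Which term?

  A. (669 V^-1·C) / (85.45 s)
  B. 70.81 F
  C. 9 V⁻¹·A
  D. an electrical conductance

In SI base units:
  A. [kg⁻¹·m⁻²·s⁴·A²] / [s] = kg⁻¹·m⁻²·s³·A²
  B. F = C·V⁻¹ = kg⁻¹·m⁻²·s⁴·A²
  C. A·V⁻¹ = A·(J·C⁻¹)⁻¹ = kg⁻¹·m⁻²·s³·A²
  D. [electrical conductance] = kg⁻¹·m⁻²·s³·A²
All reduce to kg⁻¹·m⁻²·s³·A² except B., which is kg⁻¹·m⁻²·s⁴·A².

B.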